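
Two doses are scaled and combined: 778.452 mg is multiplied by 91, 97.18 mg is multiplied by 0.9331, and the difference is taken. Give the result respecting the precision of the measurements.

778.452 × 91 = 70839.132 → 7.1 × 10⁴ mg (2 s.f., last digit at the 10^3 place).
97.18 × 0.9331 = 90.678658 → 90.68 mg (4 s.f., last digit at the 10^-2 place).
Difference: 70748.453342 mg; keep the coarser place, 10^3.
Result: 7.1 × 10⁴ mg.

7.1 × 10⁴ mg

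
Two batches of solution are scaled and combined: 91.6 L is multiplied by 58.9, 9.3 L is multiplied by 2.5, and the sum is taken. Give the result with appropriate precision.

91.6 × 58.9 = 5395.24 → 5.40 × 10^3 L (3 s.f., last digit at the 10^1 place).
9.3 × 2.5 = 23.25 → 23 L (2 s.f., last digit at the 10^0 place).
Sum: 5418.49 L; keep the coarser place, 10^1.
Result: 5.42 × 10^3 L.

5.42 × 10^3 L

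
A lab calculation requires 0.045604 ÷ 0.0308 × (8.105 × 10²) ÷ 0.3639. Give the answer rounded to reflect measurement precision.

0.045604 ÷ 0.0308 × (8.105 × 10²) ÷ 0.3639 = 3297.79142265…
Multiplication/division keeps the fewest significant figures: 0.045604 → 5 s.f., 0.0308 → 3 s.f., 8.105 × 10² → 4 s.f., 0.3639 → 4 s.f.; limit is 3.
Rounded to 3 significant figures: 3.30 × 10³.

3.30 × 10³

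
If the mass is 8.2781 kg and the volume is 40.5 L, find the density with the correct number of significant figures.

0.204 kg/L

density = 8.2781 kg ÷ 40.5 L = 0.204397530864… kg/L.
8.2781 has 5 significant figures; 40.5 has 3.
Division/multiplication keeps the fewest: 3 significant figures.
Rounded: 0.204 kg/L.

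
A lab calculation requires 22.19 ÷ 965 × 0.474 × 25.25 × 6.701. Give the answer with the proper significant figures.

1.84

22.19 ÷ 965 × 0.474 × 25.25 × 6.701 = 1.8442055767…
Multiplication/division keeps the fewest significant figures: 22.19 → 4 s.f., 965 → 3 s.f., 0.474 → 3 s.f., 25.25 → 4 s.f., 6.701 → 4 s.f.; limit is 3.
Rounded to 3 significant figures: 1.84.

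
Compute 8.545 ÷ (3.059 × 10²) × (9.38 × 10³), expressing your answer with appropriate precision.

2.62 × 10²

8.545 ÷ (3.059 × 10²) × (9.38 × 10³) = 262.020594966…
Multiplication/division keeps the fewest significant figures: 8.545 → 4 s.f., 3.059 × 10² → 4 s.f., 9.38 × 10³ → 3 s.f.; limit is 3.
Rounded to 3 significant figures: 2.62 × 10².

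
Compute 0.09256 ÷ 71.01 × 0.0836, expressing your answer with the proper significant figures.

1.09 × 10⁻⁴

0.09256 ÷ 71.01 × 0.0836 = 0.000108970792846…
Multiplication/division keeps the fewest significant figures: 0.09256 → 4 s.f., 71.01 → 4 s.f., 0.0836 → 3 s.f.; limit is 3.
Rounded to 3 significant figures: 1.09 × 10⁻⁴.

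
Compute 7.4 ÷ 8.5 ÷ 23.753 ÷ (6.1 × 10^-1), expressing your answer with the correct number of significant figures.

0.060

7.4 ÷ 8.5 ÷ 23.753 ÷ (6.1 × 10^-1) = 0.0600847820634…
Multiplication/division keeps the fewest significant figures: 7.4 → 2 s.f., 8.5 → 2 s.f., 23.753 → 5 s.f., 6.1 × 10^-1 → 2 s.f.; limit is 2.
Rounded to 2 significant figures: 0.060.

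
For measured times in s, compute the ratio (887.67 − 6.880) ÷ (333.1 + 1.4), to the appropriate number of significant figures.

887.67 − 6.880 = 880.790, limited to 2 d.p. → 5 s.f.; 333.1 + 1.4 = 334.5, limited to 1 d.p. → 4 s.f.
Carrying full precision, 880.790 ÷ 334.5 = 2.63315396114…; keep min(5, 4) = 4 s.f.
Rounded to 4 significant figures: 2.633.

2.633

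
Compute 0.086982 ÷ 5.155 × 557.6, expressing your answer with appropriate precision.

0.086982 ÷ 5.155 × 557.6 = 9.40856706111…
Multiplication/division keeps the fewest significant figures: 0.086982 → 5 s.f., 5.155 → 4 s.f., 557.6 → 4 s.f.; limit is 4.
Rounded to 4 significant figures: 9.409.

9.409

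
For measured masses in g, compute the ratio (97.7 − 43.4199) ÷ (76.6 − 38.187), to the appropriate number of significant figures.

97.7 − 43.4199 = 54.2801, limited to 1 d.p. → 3 s.f.; 76.6 − 38.187 = 38.413, limited to 1 d.p. → 3 s.f.
Carrying full precision, 54.2801 ÷ 38.413 = 1.41306588915…; keep min(3, 3) = 3 s.f.
Rounded to 3 significant figures: 1.41.

1.41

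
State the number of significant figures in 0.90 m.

0.90: leading zeros are not significant; trailing zeros after a decimal point are significant.

2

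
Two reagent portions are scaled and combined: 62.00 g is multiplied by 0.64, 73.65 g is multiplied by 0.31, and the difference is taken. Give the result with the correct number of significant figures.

17 g

62.00 × 0.64 = 39.68 → 40. g (2 s.f., last digit at the 10^0 place).
73.65 × 0.31 = 22.8315 → 23 g (2 s.f., last digit at the 10^0 place).
Difference: 16.8485 g; keep the coarser place, 10^0.
Result: 17 g.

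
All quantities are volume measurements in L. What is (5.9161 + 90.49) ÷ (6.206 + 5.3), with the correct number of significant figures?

5.9161 + 90.49 = 96.4061, limited to 2 d.p. → 4 s.f.; 6.206 + 5.3 = 11.506, limited to 1 d.p. → 3 s.f.
Carrying full precision, 96.4061 ÷ 11.506 = 8.37876759951…; keep min(4, 3) = 3 s.f.
Rounded to 3 significant figures: 8.38.

8.38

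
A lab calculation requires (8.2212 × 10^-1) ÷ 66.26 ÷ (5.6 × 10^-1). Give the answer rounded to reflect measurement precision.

(8.2212 × 10^-1) ÷ 66.26 ÷ (5.6 × 10^-1) = 0.0221562243974…
Multiplication/division keeps the fewest significant figures: 8.2212 × 10^-1 → 5 s.f., 66.26 → 4 s.f., 5.6 × 10^-1 → 2 s.f.; limit is 2.
Rounded to 2 significant figures: 0.022.

0.022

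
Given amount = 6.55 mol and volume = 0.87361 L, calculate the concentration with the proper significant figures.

concentration = 6.55 mol ÷ 0.87361 L = 7.49762479825… mol/L.
6.55 has 3 significant figures; 0.87361 has 5.
Division/multiplication keeps the fewest: 3 significant figures.
Rounded: 7.50 mol/L.

7.50 mol/L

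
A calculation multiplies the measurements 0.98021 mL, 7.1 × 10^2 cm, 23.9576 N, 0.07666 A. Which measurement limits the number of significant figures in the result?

0.98021 mL → 5 s.f.; 7.1 × 10^2 cm → 2 s.f.; 23.9576 N → 6 s.f.; 0.07666 A → 4 s.f.
The fewest is 2 significant figures, from 7.1 × 10^2 cm.

7.1 × 10^2 cm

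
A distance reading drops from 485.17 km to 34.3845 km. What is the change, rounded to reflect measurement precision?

450.79 km

485.17 km − 34.3845 km = 450.7855 km.
Addition/subtraction keeps the fewest decimal places: 485.17 → 2 decimal places, 34.3845 → 4 decimal places; limit is 2.
Rounded to 2 decimal places: 450.79 km.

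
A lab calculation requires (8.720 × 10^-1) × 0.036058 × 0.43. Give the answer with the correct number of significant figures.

(8.720 × 10^-1) × 0.036058 × 0.43 = 0.01352030768
Multiplication/division keeps the fewest significant figures: 8.720 × 10^-1 → 4 s.f., 0.036058 → 5 s.f., 0.43 → 2 s.f.; limit is 2.
Rounded to 2 significant figures: 0.014.

0.014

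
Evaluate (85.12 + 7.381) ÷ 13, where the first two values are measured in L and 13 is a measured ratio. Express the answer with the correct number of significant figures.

85.12 L + 7.381 L = 92.501 L; the sum is limited to 2 decimal places (4 s.f.).
Carrying full precision, 92.501 ÷ 13 = 7.11546153846… L; 13 has 2 s.f., so the result keeps min(4, 2) = 2 s.f.
Rounded to 2 significant figures: 7.1 L.

7.1 L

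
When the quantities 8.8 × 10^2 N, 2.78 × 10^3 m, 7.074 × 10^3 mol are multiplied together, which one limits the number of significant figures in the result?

8.8 × 10^2 N → 2 s.f.; 2.78 × 10^3 m → 3 s.f.; 7.074 × 10^3 mol → 4 s.f.
The fewest is 2 significant figures, from 8.8 × 10^2 N.

8.8 × 10^2 N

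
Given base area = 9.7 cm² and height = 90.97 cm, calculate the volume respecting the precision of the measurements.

volume = 9.7 cm² × 90.97 cm = 882.409 cm³.
9.7 has 2 significant figures; 90.97 has 4.
Division/multiplication keeps the fewest: 2 significant figures.
Rounded: 8.8 × 10² cm³.

8.8 × 10² cm³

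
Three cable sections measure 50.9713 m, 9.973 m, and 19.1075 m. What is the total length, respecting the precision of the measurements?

80.052 m

50.9713 m + 9.973 m + 19.1075 m = 80.0518 m.
Addition/subtraction keeps the fewest decimal places: 50.9713 → 4 decimal places, 9.973 → 3 decimal places, 19.1075 → 4 decimal places; limit is 3.
Rounded to 3 decimal places: 80.052 m.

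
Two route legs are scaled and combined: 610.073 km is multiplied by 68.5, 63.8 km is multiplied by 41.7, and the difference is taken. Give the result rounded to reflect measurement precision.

3.91 × 10⁴ km

610.073 × 68.5 = 41790.0005 → 4.18 × 10⁴ km (3 s.f., last digit at the 10^2 place).
63.8 × 41.7 = 2660.46 → 2.66 × 10³ km (3 s.f., last digit at the 10^1 place).
Difference: 39129.5405 km; keep the coarser place, 10^2.
Result: 3.91 × 10⁴ km.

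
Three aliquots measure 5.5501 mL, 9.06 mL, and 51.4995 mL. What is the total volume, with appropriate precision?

5.5501 mL + 9.06 mL + 51.4995 mL = 66.1096 mL.
Addition/subtraction keeps the fewest decimal places: 5.5501 → 4 decimal places, 9.06 → 2 decimal places, 51.4995 → 4 decimal places; limit is 2.
Rounded to 2 decimal places: 66.11 mL.

66.11 mL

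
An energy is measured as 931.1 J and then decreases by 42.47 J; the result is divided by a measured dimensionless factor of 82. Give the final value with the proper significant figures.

931.1 J − 42.47 J = 888.63 J; the difference is limited to 1 decimal place (4 s.f.).
Carrying full precision, 888.63 ÷ 82 = 10.8369512195… J; 82 has 2 s.f., so the result keeps min(4, 2) = 2 s.f.
Rounded to 2 significant figures: 11 J.

11 J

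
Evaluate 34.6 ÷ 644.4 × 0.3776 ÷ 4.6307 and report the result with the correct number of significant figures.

0.00438

34.6 ÷ 644.4 × 0.3776 ÷ 4.6307 = 0.00437830393725…
Multiplication/division keeps the fewest significant figures: 34.6 → 3 s.f., 644.4 → 4 s.f., 0.3776 → 4 s.f., 4.6307 → 5 s.f.; limit is 3.
Rounded to 3 significant figures: 0.00438.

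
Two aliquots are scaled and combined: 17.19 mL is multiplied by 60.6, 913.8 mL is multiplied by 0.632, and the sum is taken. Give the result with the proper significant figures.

17.19 × 60.6 = 1041.714 → 1.04 × 10^3 mL (3 s.f., last digit at the 10^1 place).
913.8 × 0.632 = 577.5216 → 578 mL (3 s.f., last digit at the 10^0 place).
Sum: 1619.2356 mL; keep the coarser place, 10^1.
Result: 1.62 × 10^3 mL.

1.62 × 10^3 mL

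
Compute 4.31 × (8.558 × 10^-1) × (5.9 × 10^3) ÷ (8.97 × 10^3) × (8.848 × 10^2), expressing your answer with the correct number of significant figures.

4.31 × (8.558 × 10^-1) × (5.9 × 10^3) ÷ (8.97 × 10^3) × (8.848 × 10^2) = 2146.61537117…
Multiplication/division keeps the fewest significant figures: 4.31 → 3 s.f., 8.558 × 10^-1 → 4 s.f., 5.9 × 10^3 → 2 s.f., 8.97 × 10^3 → 3 s.f., 8.848 × 10^2 → 4 s.f.; limit is 2.
Rounded to 2 significant figures: 2.1 × 10^3.

2.1 × 10^3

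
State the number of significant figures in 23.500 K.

5

23.500: trailing zeros after a decimal point are significant.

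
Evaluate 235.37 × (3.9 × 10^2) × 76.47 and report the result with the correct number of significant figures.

7.0 × 10^6

235.37 × (3.9 × 10^2) × 76.47 = 7019510.121
Multiplication/division keeps the fewest significant figures: 235.37 → 5 s.f., 3.9 × 10^2 → 2 s.f., 76.47 → 4 s.f.; limit is 2.
Rounded to 2 significant figures: 7.0 × 10^6.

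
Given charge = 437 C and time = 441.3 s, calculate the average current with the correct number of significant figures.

0.990 A

average current = 437 C ÷ 441.3 s = 0.990256061636… A.
437 has 3 significant figures; 441.3 has 4.
Division/multiplication keeps the fewest: 3 significant figures.
Rounded: 0.990 A.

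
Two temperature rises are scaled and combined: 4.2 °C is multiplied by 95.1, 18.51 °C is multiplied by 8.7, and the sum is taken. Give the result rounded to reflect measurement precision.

5.6 × 10² °C

4.2 × 95.1 = 399.42 → 4.0 × 10² °C (2 s.f., last digit at the 10^1 place).
18.51 × 8.7 = 161.037 → 1.6 × 10² °C (2 s.f., last digit at the 10^1 place).
Sum: 560.457 °C; keep the coarser place, 10^1.
Result: 5.6 × 10² °C.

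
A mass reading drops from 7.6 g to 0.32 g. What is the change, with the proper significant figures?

7.6 g − 0.32 g = 7.28 g.
Addition/subtraction keeps the fewest decimal places: 7.6 → 1 decimal place, 0.32 → 2 decimal places; limit is 1.
Rounded to 1 decimal place: 7.3 g.

7.3 g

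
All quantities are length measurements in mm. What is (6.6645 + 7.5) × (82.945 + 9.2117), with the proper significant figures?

1.31 × 10^3 mm²

6.6645 + 7.5 = 14.1645, limited to 1 d.p. → 3 s.f.; 82.945 + 9.2117 = 92.1567, limited to 3 d.p. → 5 s.f.
Carrying full precision, 14.1645 × 92.1567 = 1305.35357715; keep min(3, 5) = 3 s.f.
Rounded to 3 significant figures: 1.31 × 10^3 mm².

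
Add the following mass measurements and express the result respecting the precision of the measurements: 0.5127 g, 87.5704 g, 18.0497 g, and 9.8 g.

0.5127 g + 87.5704 g + 18.0497 g + 9.8 g = 115.9328 g.
Addition/subtraction keeps the fewest decimal places: 0.5127 → 4 decimal places, 87.5704 → 4 decimal places, 18.0497 → 4 decimal places, 9.8 → 1 decimal place; limit is 1.
Rounded to 1 decimal place: 115.9 g.

115.9 g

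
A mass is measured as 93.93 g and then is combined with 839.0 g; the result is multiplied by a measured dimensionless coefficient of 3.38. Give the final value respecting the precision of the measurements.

3.15 × 10^3 g

93.93 g + 839.0 g = 932.93 g; the sum is limited to 1 decimal place (4 s.f.).
Carrying full precision, 932.93 × 3.38 = 3153.3034 g; 3.38 has 3 s.f., so the result keeps min(4, 3) = 3 s.f.
Rounded to 3 significant figures: 3.15 × 10^3 g.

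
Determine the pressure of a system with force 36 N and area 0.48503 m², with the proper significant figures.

74 Pa

pressure = 36 N ÷ 0.48503 m² = 74.222213059… Pa.
36 has 2 significant figures; 0.48503 has 5.
Division/multiplication keeps the fewest: 2 significant figures.
Rounded: 74 Pa.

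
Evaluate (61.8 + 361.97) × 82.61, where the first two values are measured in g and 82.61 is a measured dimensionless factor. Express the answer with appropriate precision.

61.8 g + 361.97 g = 423.77 g; the sum is limited to 1 decimal place (4 s.f.).
Carrying full precision, 423.77 × 82.61 = 35007.6397 g; 82.61 has 4 s.f., so the result keeps min(4, 4) = 4 s.f.
Rounded to 4 significant figures: 3.501 × 10^4 g.

3.501 × 10^4 g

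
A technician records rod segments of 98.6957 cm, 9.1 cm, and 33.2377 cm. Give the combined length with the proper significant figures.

98.6957 cm + 9.1 cm + 33.2377 cm = 141.0334 cm.
Addition/subtraction keeps the fewest decimal places: 98.6957 → 4 decimal places, 9.1 → 1 decimal place, 33.2377 → 4 decimal places; limit is 1.
Rounded to 1 decimal place: 141.0 cm.

141.0 cm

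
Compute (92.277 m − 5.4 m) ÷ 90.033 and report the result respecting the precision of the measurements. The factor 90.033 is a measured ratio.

0.965 m

92.277 m − 5.4 m = 86.877 m; the difference is limited to 1 decimal place (3 s.f.).
Carrying full precision, 86.877 ÷ 90.033 = 0.964946186398… m; 90.033 has 5 s.f., so the result keeps min(3, 5) = 3 s.f.
Rounded to 3 significant figures: 0.965 m.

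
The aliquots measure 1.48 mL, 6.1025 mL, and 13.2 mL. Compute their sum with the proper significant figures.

20.8 mL

1.48 mL + 6.1025 mL + 13.2 mL = 20.7825 mL.
Addition/subtraction keeps the fewest decimal places: 1.48 → 2 decimal places, 6.1025 → 4 decimal places, 13.2 → 1 decimal place; limit is 1.
Rounded to 1 decimal place: 20.8 mL.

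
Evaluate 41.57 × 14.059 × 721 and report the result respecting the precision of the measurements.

41.57 × 14.059 × 721 = 421375.92623
Multiplication/division keeps the fewest significant figures: 41.57 → 4 s.f., 14.059 → 5 s.f., 721 → 3 s.f.; limit is 3.
Rounded to 3 significant figures: 4.21 × 10⁵.

4.21 × 10⁵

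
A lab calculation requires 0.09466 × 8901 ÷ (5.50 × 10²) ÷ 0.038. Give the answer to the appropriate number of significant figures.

4.0 × 10¹

0.09466 × 8901 ÷ (5.50 × 10²) ÷ 0.038 = 40.3142899522…
Multiplication/division keeps the fewest significant figures: 0.09466 → 4 s.f., 8901 → 4 s.f., 5.50 × 10² → 3 s.f., 0.038 → 2 s.f.; limit is 2.
Rounded to 2 significant figures: 4.0 × 10¹.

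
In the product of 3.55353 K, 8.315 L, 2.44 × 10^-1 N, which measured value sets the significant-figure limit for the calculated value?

2.44 × 10^-1 N

3.55353 K → 6 s.f.; 8.315 L → 4 s.f.; 2.44 × 10^-1 N → 3 s.f.
The fewest is 3 significant figures, from 2.44 × 10^-1 N.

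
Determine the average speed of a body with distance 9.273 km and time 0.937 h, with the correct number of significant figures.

9.90 km/h

average speed = 9.273 km ÷ 0.937 h = 9.89647812166… km/h.
9.273 has 4 significant figures; 0.937 has 3.
Division/multiplication keeps the fewest: 3 significant figures.
Rounded: 9.90 km/h.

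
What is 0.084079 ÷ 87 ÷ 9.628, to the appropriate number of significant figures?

0.084079 ÷ 87 ÷ 9.628 = 0.00010037653587…
Multiplication/division keeps the fewest significant figures: 0.084079 → 5 s.f., 87 → 2 s.f., 9.628 → 4 s.f.; limit is 2.
Rounded to 2 significant figures: 1.0 × 10^-4.

1.0 × 10^-4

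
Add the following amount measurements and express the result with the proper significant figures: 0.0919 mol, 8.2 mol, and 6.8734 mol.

0.0919 mol + 8.2 mol + 6.8734 mol = 15.1653 mol.
Addition/subtraction keeps the fewest decimal places: 0.0919 → 4 decimal places, 8.2 → 1 decimal place, 6.8734 → 4 decimal places; limit is 1.
Rounded to 1 decimal place: 15.2 mol.

15.2 mol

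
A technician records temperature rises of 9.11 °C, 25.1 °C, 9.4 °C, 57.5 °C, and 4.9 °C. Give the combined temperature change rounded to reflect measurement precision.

106.0 °C

9.11 °C + 25.1 °C + 9.4 °C + 57.5 °C + 4.9 °C = 106.01 °C.
Addition/subtraction keeps the fewest decimal places: 9.11 → 2 decimal places, 25.1 → 1 decimal place, 9.4 → 1 decimal place, 57.5 → 1 decimal place, 4.9 → 1 decimal place; limit is 1.
Rounded to 1 decimal place: 106.0 °C.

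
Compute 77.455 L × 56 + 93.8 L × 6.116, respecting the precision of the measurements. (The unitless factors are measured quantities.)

77.455 × 56 = 4337.48 → 4.3 × 10^3 L (2 s.f., last digit at the 10^2 place).
93.8 × 6.116 = 573.6808 → 574 L (3 s.f., last digit at the 10^0 place).
Sum: 4911.1608 L; keep the coarser place, 10^2.
Result: 4.9 × 10^3 L.

4.9 × 10^3 L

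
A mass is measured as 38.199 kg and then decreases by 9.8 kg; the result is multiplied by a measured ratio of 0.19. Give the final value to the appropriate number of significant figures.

5.4 kg

38.199 kg − 9.8 kg = 28.399 kg; the difference is limited to 1 decimal place (3 s.f.).
Carrying full precision, 28.399 × 0.19 = 5.39581 kg; 0.19 has 2 s.f., so the result keeps min(3, 2) = 2 s.f.
Rounded to 2 significant figures: 5.4 kg.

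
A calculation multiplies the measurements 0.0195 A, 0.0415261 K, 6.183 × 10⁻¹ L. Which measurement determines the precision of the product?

0.0195 A → 3 s.f.; 0.0415261 K → 6 s.f.; 6.183 × 10⁻¹ L → 4 s.f.
The fewest is 3 significant figures, from 0.0195 A.

0.0195 A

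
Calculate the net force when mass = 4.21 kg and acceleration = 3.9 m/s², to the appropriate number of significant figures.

net force = 4.21 kg × 3.9 m/s² = 16.419 N.
4.21 has 3 significant figures; 3.9 has 2.
Division/multiplication keeps the fewest: 2 significant figures.
Rounded: 16 N.

16 N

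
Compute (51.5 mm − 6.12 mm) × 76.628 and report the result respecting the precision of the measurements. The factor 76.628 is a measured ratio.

51.5 mm − 6.12 mm = 45.38 mm; the difference is limited to 1 decimal place (3 s.f.).
Carrying full precision, 45.38 × 76.628 = 3477.37864 mm; 76.628 has 5 s.f., so the result keeps min(3, 5) = 3 s.f.
Rounded to 3 significant figures: 3.48 × 10³ mm.

3.48 × 10³ mm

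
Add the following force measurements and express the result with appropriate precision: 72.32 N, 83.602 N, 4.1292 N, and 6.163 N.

166.21 N

72.32 N + 83.602 N + 4.1292 N + 6.163 N = 166.2142 N.
Addition/subtraction keeps the fewest decimal places: 72.32 → 2 decimal places, 83.602 → 3 decimal places, 4.1292 → 4 decimal places, 6.163 → 3 decimal places; limit is 2.
Rounded to 2 decimal places: 166.21 N.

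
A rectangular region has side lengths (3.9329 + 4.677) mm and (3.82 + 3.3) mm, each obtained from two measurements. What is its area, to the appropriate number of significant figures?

3.9329 + 4.677 = 8.6099, limited to 3 d.p. → 4 s.f.; 3.82 + 3.3 = 7.12, limited to 1 d.p. → 2 s.f.
Carrying full precision, 8.6099 × 7.12 = 61.302488; keep min(4, 2) = 2 s.f.
Rounded to 2 significant figures: 61 mm².

61 mm²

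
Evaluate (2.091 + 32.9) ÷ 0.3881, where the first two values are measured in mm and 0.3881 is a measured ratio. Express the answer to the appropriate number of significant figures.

90.2 mm

2.091 mm + 32.9 mm = 34.991 mm; the sum is limited to 1 decimal place (3 s.f.).
Carrying full precision, 34.991 ÷ 0.3881 = 90.1597526411… mm; 0.3881 has 4 s.f., so the result keeps min(3, 4) = 3 s.f.
Rounded to 3 significant figures: 90.2 mm.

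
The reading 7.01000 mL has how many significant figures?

6

7.01000: trailing zeros after a decimal point are significant; zeros between nonzero digits are significant.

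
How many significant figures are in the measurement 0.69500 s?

5

0.69500: leading zeros are not significant; trailing zeros after a decimal point are significant.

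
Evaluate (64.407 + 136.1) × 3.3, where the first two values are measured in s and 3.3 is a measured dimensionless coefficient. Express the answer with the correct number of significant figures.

64.407 s + 136.1 s = 200.507 s; the sum is limited to 1 decimal place (4 s.f.).
Carrying full precision, 200.507 × 3.3 = 661.6731 s; 3.3 has 2 s.f., so the result keeps min(4, 2) = 2 s.f.
Rounded to 2 significant figures: 6.6 × 10² s.

6.6 × 10² s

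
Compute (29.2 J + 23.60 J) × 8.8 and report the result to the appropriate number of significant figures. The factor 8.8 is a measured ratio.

29.2 J + 23.60 J = 52.80 J; the sum is limited to 1 decimal place (3 s.f.).
Carrying full precision, 52.80 × 8.8 = 464.64 J; 8.8 has 2 s.f., so the result keeps min(3, 2) = 2 s.f.
Rounded to 2 significant figures: 4.6 × 10^2 J.

4.6 × 10^2 J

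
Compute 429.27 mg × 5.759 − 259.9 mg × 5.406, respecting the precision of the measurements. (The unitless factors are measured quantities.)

1067 mg

429.27 × 5.759 = 2472.16593 → 2472 mg (4 s.f., last digit at the 10^0 place).
259.9 × 5.406 = 1405.0194 → 1405 mg (4 s.f., last digit at the 10^0 place).
Difference: 1067.14653 mg; keep the coarser place, 10^0.
Result: 1067 mg.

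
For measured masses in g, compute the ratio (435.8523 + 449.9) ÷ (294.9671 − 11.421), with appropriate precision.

435.8523 + 449.9 = 885.7523, limited to 1 d.p. → 4 s.f.; 294.9671 − 11.421 = 283.5461, limited to 3 d.p. → 6 s.f.
Carrying full precision, 885.7523 ÷ 283.5461 = 3.12383876907…; keep min(4, 6) = 4 s.f.
Rounded to 4 significant figures: 3.124.

3.124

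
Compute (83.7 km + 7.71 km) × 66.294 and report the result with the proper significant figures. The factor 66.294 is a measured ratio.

6.06 × 10^3 km

83.7 km + 7.71 km = 91.41 km; the sum is limited to 1 decimal place (3 s.f.).
Carrying full precision, 91.41 × 66.294 = 6059.93454 km; 66.294 has 5 s.f., so the result keeps min(3, 5) = 3 s.f.
Rounded to 3 significant figures: 6.06 × 10^3 km.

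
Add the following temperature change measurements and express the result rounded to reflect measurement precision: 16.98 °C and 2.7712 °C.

16.98 °C + 2.7712 °C = 19.7512 °C.
Addition/subtraction keeps the fewest decimal places: 16.98 → 2 decimal places, 2.7712 → 4 decimal places; limit is 2.
Rounded to 2 decimal places: 19.75 °C.

19.75 °C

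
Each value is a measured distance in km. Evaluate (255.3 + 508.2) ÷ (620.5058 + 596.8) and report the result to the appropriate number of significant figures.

0.6272

255.3 + 508.2 = 763.5, limited to 1 d.p. → 4 s.f.; 620.5058 + 596.8 = 1217.3058, limited to 1 d.p. → 5 s.f.
Carrying full precision, 763.5 ÷ 1217.3058 = 0.62720476646…; keep min(4, 5) = 4 s.f.
Rounded to 4 significant figures: 0.6272.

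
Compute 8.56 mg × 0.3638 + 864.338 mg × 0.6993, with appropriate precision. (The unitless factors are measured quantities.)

607.5 mg

8.56 × 0.3638 = 3.114128 → 3.11 mg (3 s.f., last digit at the 10^-2 place).
864.338 × 0.6993 = 604.4315634 → 604.4 mg (4 s.f., last digit at the 10^-1 place).
Sum: 607.5456914 mg; keep the coarser place, 10^-1.
Result: 607.5 mg.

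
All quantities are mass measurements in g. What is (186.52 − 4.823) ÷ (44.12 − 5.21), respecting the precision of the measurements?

4.670

186.52 − 4.823 = 181.697, limited to 2 d.p. → 5 s.f.; 44.12 − 5.21 = 38.91, limited to 2 d.p. → 4 s.f.
Carrying full precision, 181.697 ÷ 38.91 = 4.66967360576…; keep min(5, 4) = 4 s.f.
Rounded to 4 significant figures: 4.670.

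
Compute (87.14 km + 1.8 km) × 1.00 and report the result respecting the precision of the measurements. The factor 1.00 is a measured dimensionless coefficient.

88.9 km

87.14 km + 1.8 km = 88.94 km; the sum is limited to 1 decimal place (3 s.f.).
Carrying full precision, 88.94 × 1.00 = 88.94 km; 1.00 has 3 s.f., so the result keeps min(3, 3) = 3 s.f.
Rounded to 3 significant figures: 88.9 km.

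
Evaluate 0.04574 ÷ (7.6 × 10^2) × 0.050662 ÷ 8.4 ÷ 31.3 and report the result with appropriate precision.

0.04574 ÷ (7.6 × 10^2) × 0.050662 ÷ 8.4 ÷ 31.3 = 1.15968829822 × 10^-8…
Multiplication/division keeps the fewest significant figures: 0.04574 → 4 s.f., 7.6 × 10^2 → 2 s.f., 0.050662 → 5 s.f., 8.4 → 2 s.f., 31.3 → 3 s.f.; limit is 2.
Rounded to 2 significant figures: 1.2 × 10^-8.

1.2 × 10^-8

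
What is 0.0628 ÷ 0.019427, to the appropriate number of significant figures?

0.0628 ÷ 0.019427 = 3.23261440264…
Multiplication/division keeps the fewest significant figures: 0.0628 → 3 s.f., 0.019427 → 5 s.f.; limit is 3.
Rounded to 3 significant figures: 3.23.

3.23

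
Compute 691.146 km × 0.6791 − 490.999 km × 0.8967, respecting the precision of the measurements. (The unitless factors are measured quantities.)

29.1 km

691.146 × 0.6791 = 469.3572486 → 469.4 km (4 s.f., last digit at the 10^-1 place).
490.999 × 0.8967 = 440.2788033 → 440.3 km (4 s.f., last digit at the 10^-1 place).
Difference: 29.0784453 km; keep the coarser place, 10^-1.
Result: 29.1 km.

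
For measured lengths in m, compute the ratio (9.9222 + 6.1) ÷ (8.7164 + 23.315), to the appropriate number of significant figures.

9.9222 + 6.1 = 16.0222, limited to 1 d.p. → 3 s.f.; 8.7164 + 23.315 = 32.0314, limited to 3 d.p. → 5 s.f.
Carrying full precision, 16.0222 ÷ 32.0314 = 0.500202925879…; keep min(3, 5) = 3 s.f.
Rounded to 3 significant figures: 0.500.

0.500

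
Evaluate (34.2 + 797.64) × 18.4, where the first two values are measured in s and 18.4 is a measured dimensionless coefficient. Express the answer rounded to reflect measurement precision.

1.53 × 10^4 s

34.2 s + 797.64 s = 831.84 s; the sum is limited to 1 decimal place (4 s.f.).
Carrying full precision, 831.84 × 18.4 = 15305.856 s; 18.4 has 3 s.f., so the result keeps min(4, 3) = 3 s.f.
Rounded to 3 significant figures: 1.53 × 10^4 s.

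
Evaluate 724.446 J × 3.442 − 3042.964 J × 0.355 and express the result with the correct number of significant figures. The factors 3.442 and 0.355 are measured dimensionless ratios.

1.41 × 10^3 J

724.446 × 3.442 = 2493.543132 → 2494 J (4 s.f., last digit at the 10^0 place).
3042.964 × 0.355 = 1080.25222 → 1.08 × 10^3 J (3 s.f., last digit at the 10^1 place).
Difference: 1413.290912 J; keep the coarser place, 10^1.
Result: 1.41 × 10^3 J.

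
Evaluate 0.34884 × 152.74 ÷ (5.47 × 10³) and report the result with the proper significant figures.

0.00974

0.34884 × 152.74 ÷ (5.47 × 10³) = 0.00974073521024…
Multiplication/division keeps the fewest significant figures: 0.34884 → 5 s.f., 152.74 → 5 s.f., 5.47 × 10³ → 3 s.f.; limit is 3.
Rounded to 3 significant figures: 0.00974.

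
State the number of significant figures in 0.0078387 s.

0.0078387: leading zeros are not significant.

5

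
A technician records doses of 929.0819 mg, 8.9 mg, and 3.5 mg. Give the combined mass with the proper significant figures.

929.0819 mg + 8.9 mg + 3.5 mg = 941.4819 mg.
Addition/subtraction keeps the fewest decimal places: 929.0819 → 4 decimal places, 8.9 → 1 decimal place, 3.5 → 1 decimal place; limit is 1.
Rounded to 1 decimal place: 941.5 mg.

941.5 mg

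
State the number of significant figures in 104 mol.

3

104: zeros between nonzero digits are significant.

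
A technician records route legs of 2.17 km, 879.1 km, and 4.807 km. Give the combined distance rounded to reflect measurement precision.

2.17 km + 879.1 km + 4.807 km = 886.077 km.
Addition/subtraction keeps the fewest decimal places: 2.17 → 2 decimal places, 879.1 → 1 decimal place, 4.807 → 3 decimal places; limit is 1.
Rounded to 1 decimal place: 886.1 km.

886.1 km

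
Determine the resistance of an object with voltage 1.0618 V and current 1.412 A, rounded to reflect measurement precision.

0.7520 Ω

resistance = 1.0618 V ÷ 1.412 A = 0.751983002833… Ω.
1.0618 has 5 significant figures; 1.412 has 4.
Division/multiplication keeps the fewest: 4 significant figures.
Rounded: 0.7520 Ω.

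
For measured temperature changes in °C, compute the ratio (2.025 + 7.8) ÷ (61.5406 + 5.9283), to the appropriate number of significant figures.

0.15

2.025 + 7.8 = 9.825, limited to 1 d.p. → 2 s.f.; 61.5406 + 5.9283 = 67.4689, limited to 4 d.p. → 6 s.f.
Carrying full precision, 9.825 ÷ 67.4689 = 0.145622649843…; keep min(2, 6) = 2 s.f.
Rounded to 2 significant figures: 0.15.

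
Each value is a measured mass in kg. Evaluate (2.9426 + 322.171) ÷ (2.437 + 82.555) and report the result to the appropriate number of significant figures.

3.8252

2.9426 + 322.171 = 325.1136, limited to 3 d.p. → 6 s.f.; 2.437 + 82.555 = 84.992, limited to 3 d.p. → 5 s.f.
Carrying full precision, 325.1136 ÷ 84.992 = 3.82522590361…; keep min(6, 5) = 5 s.f.
Rounded to 5 significant figures: 3.8252.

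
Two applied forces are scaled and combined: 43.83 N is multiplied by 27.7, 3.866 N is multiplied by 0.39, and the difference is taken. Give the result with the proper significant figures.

43.83 × 27.7 = 1214.091 → 1.21 × 10^3 N (3 s.f., last digit at the 10^1 place).
3.866 × 0.39 = 1.50774 → 1.5 N (2 s.f., last digit at the 10^-1 place).
Difference: 1212.58326 N; keep the coarser place, 10^1.
Result: 1.21 × 10^3 N.

1.21 × 10^3 N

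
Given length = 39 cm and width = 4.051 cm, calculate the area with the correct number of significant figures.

area = 39 cm × 4.051 cm = 157.989 cm².
39 has 2 significant figures; 4.051 has 4.
Division/multiplication keeps the fewest: 2 significant figures.
Rounded: 1.6 × 10^2 cm².

1.6 × 10^2 cm²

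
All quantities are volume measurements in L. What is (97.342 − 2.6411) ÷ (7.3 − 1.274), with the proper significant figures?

97.342 − 2.6411 = 94.7009, limited to 3 d.p. → 5 s.f.; 7.3 − 1.274 = 6.026, limited to 1 d.p. → 2 s.f.
Carrying full precision, 94.7009 ÷ 6.026 = 15.7153833389…; keep min(5, 2) = 2 s.f.
Rounded to 2 significant figures: 16.

16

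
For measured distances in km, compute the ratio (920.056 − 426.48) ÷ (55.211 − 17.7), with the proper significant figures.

920.056 − 426.48 = 493.576, limited to 2 d.p. → 5 s.f.; 55.211 − 17.7 = 37.511, limited to 1 d.p. → 3 s.f.
Carrying full precision, 493.576 ÷ 37.511 = 13.1581669377…; keep min(5, 3) = 3 s.f.
Rounded to 3 significant figures: 13.2.

13.2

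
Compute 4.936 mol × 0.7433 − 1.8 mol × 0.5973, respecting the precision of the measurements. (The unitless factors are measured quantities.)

4.936 × 0.7433 = 3.6689288 → 3.669 mol (4 s.f., last digit at the 10^-3 place).
1.8 × 0.5973 = 1.07514 → 1.1 mol (2 s.f., last digit at the 10^-1 place).
Difference: 2.5937888 mol; keep the coarser place, 10^-1.
Result: 2.6 mol.

2.6 mol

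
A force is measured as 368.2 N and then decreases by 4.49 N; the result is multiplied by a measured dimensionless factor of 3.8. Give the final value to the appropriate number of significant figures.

1.4 × 10^3 N

368.2 N − 4.49 N = 363.71 N; the difference is limited to 1 decimal place (4 s.f.).
Carrying full precision, 363.71 × 3.8 = 1382.098 N; 3.8 has 2 s.f., so the result keeps min(4, 2) = 2 s.f.
Rounded to 2 significant figures: 1.4 × 10^3 N.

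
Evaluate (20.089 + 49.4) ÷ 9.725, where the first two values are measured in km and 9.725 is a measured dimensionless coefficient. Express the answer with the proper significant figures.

20.089 km + 49.4 km = 69.489 km; the sum is limited to 1 decimal place (3 s.f.).
Carrying full precision, 69.489 ÷ 9.725 = 7.14539845758… km; 9.725 has 4 s.f., so the result keeps min(3, 4) = 3 s.f.
Rounded to 3 significant figures: 7.15 km.

7.15 km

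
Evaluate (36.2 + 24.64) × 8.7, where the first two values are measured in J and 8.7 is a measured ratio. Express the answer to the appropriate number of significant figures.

36.2 J + 24.64 J = 60.84 J; the sum is limited to 1 decimal place (3 s.f.).
Carrying full precision, 60.84 × 8.7 = 529.308 J; 8.7 has 2 s.f., so the result keeps min(3, 2) = 2 s.f.
Rounded to 2 significant figures: 5.3 × 10^2 J.

5.3 × 10^2 J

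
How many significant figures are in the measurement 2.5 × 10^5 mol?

2

2.5 × 10^5: in scientific notation every digit of the coefficient is significant.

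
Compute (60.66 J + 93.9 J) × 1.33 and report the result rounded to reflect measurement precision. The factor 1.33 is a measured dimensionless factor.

60.66 J + 93.9 J = 154.56 J; the sum is limited to 1 decimal place (4 s.f.).
Carrying full precision, 154.56 × 1.33 = 205.5648 J; 1.33 has 3 s.f., so the result keeps min(4, 3) = 3 s.f.
Rounded to 3 significant figures: 206 J.

206 J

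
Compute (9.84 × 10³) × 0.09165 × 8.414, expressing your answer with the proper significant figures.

7.59 × 10³

(9.84 × 10³) × 0.09165 × 8.414 = 7588.048104
Multiplication/division keeps the fewest significant figures: 9.84 × 10³ → 3 s.f., 0.09165 → 4 s.f., 8.414 → 4 s.f.; limit is 3.
Rounded to 3 significant figures: 7.59 × 10³.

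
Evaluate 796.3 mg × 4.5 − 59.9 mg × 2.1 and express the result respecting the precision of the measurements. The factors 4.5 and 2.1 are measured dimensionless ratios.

796.3 × 4.5 = 3583.35 → 3.6 × 10³ mg (2 s.f., last digit at the 10^2 place).
59.9 × 2.1 = 125.79 → 1.3 × 10² mg (2 s.f., last digit at the 10^1 place).
Difference: 3457.56 mg; keep the coarser place, 10^2.
Result: 3.5 × 10³ mg.

3.5 × 10³ mg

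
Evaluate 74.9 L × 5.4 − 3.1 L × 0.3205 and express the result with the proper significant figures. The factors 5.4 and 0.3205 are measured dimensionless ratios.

4.0 × 10² L

74.9 × 5.4 = 404.46 → 4.0 × 10² L (2 s.f., last digit at the 10^1 place).
3.1 × 0.3205 = 0.99355 → 9.9 × 10⁻¹ L (2 s.f., last digit at the 10^-2 place).
Difference: 403.46645 L; keep the coarser place, 10^1.
Result: 4.0 × 10² L.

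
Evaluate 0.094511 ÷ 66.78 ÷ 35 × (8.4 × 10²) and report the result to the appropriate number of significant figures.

0.034

0.094511 ÷ 66.78 ÷ 35 × (8.4 × 10²) = 0.0339662174304…
Multiplication/division keeps the fewest significant figures: 0.094511 → 5 s.f., 66.78 → 4 s.f., 35 → 2 s.f., 8.4 × 10² → 2 s.f.; limit is 2.
Rounded to 2 significant figures: 0.034.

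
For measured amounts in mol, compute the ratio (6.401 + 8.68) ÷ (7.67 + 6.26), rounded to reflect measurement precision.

6.401 + 8.68 = 15.081, limited to 2 d.p. → 4 s.f.; 7.67 + 6.26 = 13.93, limited to 2 d.p. → 4 s.f.
Carrying full precision, 15.081 ÷ 13.93 = 1.08262742283…; keep min(4, 4) = 4 s.f.
Rounded to 4 significant figures: 1.083.

1.083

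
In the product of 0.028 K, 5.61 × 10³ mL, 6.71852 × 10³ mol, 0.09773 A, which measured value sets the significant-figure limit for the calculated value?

0.028 K

0.028 K → 2 s.f.; 5.61 × 10³ mL → 3 s.f.; 6.71852 × 10³ mol → 6 s.f.; 0.09773 A → 4 s.f.
The fewest is 2 significant figures, from 0.028 K.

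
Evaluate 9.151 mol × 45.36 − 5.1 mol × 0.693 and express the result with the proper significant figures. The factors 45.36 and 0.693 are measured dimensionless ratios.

411.6 mol

9.151 × 45.36 = 415.08936 → 415.1 mol (4 s.f., last digit at the 10^-1 place).
5.1 × 0.693 = 3.5343 → 3.5 mol (2 s.f., last digit at the 10^-1 place).
Difference: 411.55506 mol; keep the coarser place, 10^-1.
Result: 411.6 mol.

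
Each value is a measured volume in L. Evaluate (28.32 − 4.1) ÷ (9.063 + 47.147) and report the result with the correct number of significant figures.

0.431

28.32 − 4.1 = 24.22, limited to 1 d.p. → 3 s.f.; 9.063 + 47.147 = 56.210, limited to 3 d.p. → 5 s.f.
Carrying full precision, 24.22 ÷ 56.210 = 0.430884184309…; keep min(3, 5) = 3 s.f.
Rounded to 3 significant figures: 0.431.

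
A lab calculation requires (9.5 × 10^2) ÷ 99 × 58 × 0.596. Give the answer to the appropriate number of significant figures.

(9.5 × 10^2) ÷ 99 × 58 × 0.596 = 331.713131313…
Multiplication/division keeps the fewest significant figures: 9.5 × 10^2 → 2 s.f., 99 → 2 s.f., 58 → 2 s.f., 0.596 → 3 s.f.; limit is 2.
Rounded to 2 significant figures: 3.3 × 10^2.

3.3 × 10^2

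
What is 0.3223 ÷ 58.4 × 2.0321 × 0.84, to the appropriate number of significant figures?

0.3223 ÷ 58.4 × 2.0321 × 0.84 = 0.00942045371918…
Multiplication/division keeps the fewest significant figures: 0.3223 → 4 s.f., 58.4 → 3 s.f., 2.0321 → 5 s.f., 0.84 → 2 s.f.; limit is 2.
Rounded to 2 significant figures: 0.0094.

0.0094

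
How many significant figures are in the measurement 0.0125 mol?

3

0.0125: leading zeros are not significant.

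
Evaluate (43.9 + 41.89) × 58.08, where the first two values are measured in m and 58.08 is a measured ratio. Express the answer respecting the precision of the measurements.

43.9 m + 41.89 m = 85.79 m; the sum is limited to 1 decimal place (3 s.f.).
Carrying full precision, 85.79 × 58.08 = 4982.6832 m; 58.08 has 4 s.f., so the result keeps min(3, 4) = 3 s.f.
Rounded to 3 significant figures: 4.98 × 10^3 m.

4.98 × 10^3 m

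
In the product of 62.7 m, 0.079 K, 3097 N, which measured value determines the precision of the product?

0.079 K

62.7 m → 3 s.f.; 0.079 K → 2 s.f.; 3097 N → 4 s.f.
The fewest is 2 significant figures, from 0.079 K.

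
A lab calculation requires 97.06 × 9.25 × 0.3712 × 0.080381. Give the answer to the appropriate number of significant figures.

97.06 × 9.25 × 0.3712 × 0.080381 = 26.7881913273…
Multiplication/division keeps the fewest significant figures: 97.06 → 4 s.f., 9.25 → 3 s.f., 0.3712 → 4 s.f., 0.080381 → 5 s.f.; limit is 3.
Rounded to 3 significant figures: 26.8.

26.8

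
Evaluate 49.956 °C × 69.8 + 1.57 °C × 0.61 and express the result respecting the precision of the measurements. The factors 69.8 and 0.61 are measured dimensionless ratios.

3.49 × 10³ °C

49.956 × 69.8 = 3486.9288 → 3.49 × 10³ °C (3 s.f., last digit at the 10^1 place).
1.57 × 0.61 = 0.9577 → 0.96 °C (2 s.f., last digit at the 10^-2 place).
Sum: 3487.8865 °C; keep the coarser place, 10^1.
Result: 3.49 × 10³ °C.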